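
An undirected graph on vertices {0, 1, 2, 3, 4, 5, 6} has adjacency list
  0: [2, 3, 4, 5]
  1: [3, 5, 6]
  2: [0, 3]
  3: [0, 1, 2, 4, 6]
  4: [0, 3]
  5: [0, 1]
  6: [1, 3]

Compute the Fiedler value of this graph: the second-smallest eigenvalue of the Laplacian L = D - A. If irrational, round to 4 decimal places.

Each diagonal entry of L is the vertex degree and each off-diagonal entry is -1 where an edge is present, 0 otherwise; in the order [0, 1, 2, 3, 4, 5, 6] the diagonal is [4, 3, 2, 5, 2, 2, 2]. Computing the eigenvalues of L and sorting gives [0, 1.3010, 1.7464, 2, 3.8390, 4.9391, 6.1746]. The Fiedler value lambda_2 = 1.3010 is strictly positive, so the graph is connected. The largest eigenvalue, 6.1746, is at most the vertex count 7.

1.3010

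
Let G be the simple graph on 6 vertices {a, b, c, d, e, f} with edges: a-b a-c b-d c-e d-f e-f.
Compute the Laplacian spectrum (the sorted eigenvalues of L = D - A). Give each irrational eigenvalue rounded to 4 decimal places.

[0, 1, 1, 3, 3, 4]

Reading degrees in the order [a, b, c, d, e, f] gives [2, 2, 2, 2, 2, 2]; set D = diag(2, 2, 2, 2, 2, 2) and form L = D - A. Since every row of L sums to 0, the all-ones vector is in the kernel and 0 is an eigenvalue. The largest eigenvalue, 4, is at most the vertex count 6. By the matrix-tree theorem the graph has (1/6) * product of the nonzero eigenvalues = 6 spanning trees.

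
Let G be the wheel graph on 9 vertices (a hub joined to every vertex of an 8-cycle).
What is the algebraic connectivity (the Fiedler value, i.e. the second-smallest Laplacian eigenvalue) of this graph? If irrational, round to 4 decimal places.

The graph has 9 vertices and degree multiset [8, 3, 3, 3, 3, 3, 3, 3, 3]; D is the diagonal matrix of degrees and L = D - A. The smallest Laplacian eigenvalue is always 0. The next one, lambda_2 = 1.5858, measures how hard the graph is to disconnect: larger values mean better connectivity.

1.5858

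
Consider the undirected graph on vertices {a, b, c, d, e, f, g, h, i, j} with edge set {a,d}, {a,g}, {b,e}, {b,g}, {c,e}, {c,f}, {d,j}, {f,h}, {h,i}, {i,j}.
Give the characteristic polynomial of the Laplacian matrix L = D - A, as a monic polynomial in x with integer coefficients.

With the vertex order [a, b, c, d, e, f, g, h, i, j], the degrees are [2, 2, 2, 2, 2, 2, 2, 2, 2, 2], giving D = diag(2, 2, 2, 2, 2, 2, 2, 2, 2, 2) and L = D - A. Computing det(xI - L) by cofactor expansion (or equivalently via sum-over-permutations) gives x^10 - 20x^9 + 170x^8 - 800x^7 + 2275x^6 - 4004x^5 + 4290x^4 - 2640x^3 + 825x^2 - 100x. Since p(0) = det(-L) = 0, x divides p(x). The largest eigenvalue, 4, is at most the vertex count 10.

x^10 - 20x^9 + 170x^8 - 800x^7 + 2275x^6 - 4004x^5 + 4290x^4 - 2640x^3 + 825x^2 - 100x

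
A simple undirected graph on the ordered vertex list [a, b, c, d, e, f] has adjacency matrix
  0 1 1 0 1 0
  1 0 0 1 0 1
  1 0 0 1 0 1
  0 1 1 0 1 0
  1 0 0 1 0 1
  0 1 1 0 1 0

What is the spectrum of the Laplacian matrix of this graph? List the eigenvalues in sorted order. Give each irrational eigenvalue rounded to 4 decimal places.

Each diagonal entry of L is the vertex degree and each off-diagonal entry is -1 where an edge is present, 0 otherwise; in the order [a, b, c, d, e, f] the diagonal is [3, 3, 3, 3, 3, 3]. L is symmetric positive semidefinite, so every eigenvalue is real and nonnegative. The single zero eigenvalue shows the graph is connected. The largest eigenvalue, 6, is at most the vertex count 6.

[0, 3, 3, 3, 3, 6]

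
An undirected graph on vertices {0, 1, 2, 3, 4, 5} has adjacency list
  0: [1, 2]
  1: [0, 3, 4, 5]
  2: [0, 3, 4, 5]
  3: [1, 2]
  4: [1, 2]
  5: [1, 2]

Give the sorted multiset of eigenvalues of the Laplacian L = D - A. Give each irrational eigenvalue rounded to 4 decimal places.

[0, 2, 2, 2, 4, 6]

Reading degrees in the order [0, 1, 2, 3, 4, 5] gives [2, 4, 4, 2, 2, 2]; set D = diag(2, 4, 4, 2, 2, 2) and form L = D - A. The multiplicity of 0 as a Laplacian eigenvalue equals the number of connected components. By the matrix-tree theorem the graph has (1/6) * product of the nonzero eigenvalues = 32 spanning trees.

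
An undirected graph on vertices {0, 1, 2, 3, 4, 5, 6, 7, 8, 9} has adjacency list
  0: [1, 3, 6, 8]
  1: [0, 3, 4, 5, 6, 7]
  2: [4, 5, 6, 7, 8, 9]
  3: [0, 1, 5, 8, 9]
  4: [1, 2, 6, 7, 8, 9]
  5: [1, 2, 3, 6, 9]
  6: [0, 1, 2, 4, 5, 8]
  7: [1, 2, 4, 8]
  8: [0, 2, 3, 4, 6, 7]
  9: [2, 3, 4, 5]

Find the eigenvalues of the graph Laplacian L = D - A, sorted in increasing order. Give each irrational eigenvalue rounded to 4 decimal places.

Each diagonal entry of L is the vertex degree and each off-diagonal entry is -1 where an edge is present, 0 otherwise; in the order [0, 1, 2, 3, 4, 5, 6, 7, 8, 9] the diagonal is [4, 6, 6, 5, 6, 5, 6, 4, 6, 4]. Since every row of L sums to 0, the all-ones vector is in the kernel and 0 is an eigenvalue. The single zero eigenvalue shows the graph is connected. The largest eigenvalue, 8.3168, is at most the vertex count 10. By the matrix-tree theorem the graph has (1/10) * product of the nonzero eigenvalues = 435229 spanning trees.

[0, 3.1338, 3.1620, 4.8628, 5, 5.8519, 6.2108, 7.6554, 7.8064, 8.3168]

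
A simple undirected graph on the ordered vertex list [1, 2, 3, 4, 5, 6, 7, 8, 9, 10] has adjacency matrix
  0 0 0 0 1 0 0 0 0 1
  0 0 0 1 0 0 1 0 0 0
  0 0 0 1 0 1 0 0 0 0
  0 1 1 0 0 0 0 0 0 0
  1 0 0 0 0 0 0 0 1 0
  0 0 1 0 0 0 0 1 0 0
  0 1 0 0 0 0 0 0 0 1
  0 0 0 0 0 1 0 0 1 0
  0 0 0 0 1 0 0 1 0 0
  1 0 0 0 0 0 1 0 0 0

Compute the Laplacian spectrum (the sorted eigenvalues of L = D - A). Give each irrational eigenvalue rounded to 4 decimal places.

[0, 0.3820, 0.3820, 1.3820, 1.3820, 2.6180, 2.6180, 3.6180, 3.6180, 4]

Each diagonal entry of L is the vertex degree and each off-diagonal entry is -1 where an edge is present, 0 otherwise; in the order [1, 2, 3, 4, 5, 6, 7, 8, 9, 10] the diagonal is [2, 2, 2, 2, 2, 2, 2, 2, 2, 2]. Diagonalising L (or applying a numerical eigensolver to the 10x10 matrix) gives the spectrum above. By the matrix-tree theorem the graph has (1/10) * product of the nonzero eigenvalues = 10 spanning trees. The eigenvalues sum to 20, which equals trace(L) = 2|E|.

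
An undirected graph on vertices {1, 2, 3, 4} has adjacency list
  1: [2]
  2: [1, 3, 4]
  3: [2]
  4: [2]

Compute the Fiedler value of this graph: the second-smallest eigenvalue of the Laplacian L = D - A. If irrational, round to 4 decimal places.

With the vertex order [1, 2, 3, 4], the degrees are [1, 3, 1, 1], giving D = diag(1, 3, 1, 1) and L = D - A. Computing the eigenvalues of L and sorting gives [0, 1, 1, 4]. The Fiedler value lambda_2 = 1 is strictly positive, so the graph is connected.

1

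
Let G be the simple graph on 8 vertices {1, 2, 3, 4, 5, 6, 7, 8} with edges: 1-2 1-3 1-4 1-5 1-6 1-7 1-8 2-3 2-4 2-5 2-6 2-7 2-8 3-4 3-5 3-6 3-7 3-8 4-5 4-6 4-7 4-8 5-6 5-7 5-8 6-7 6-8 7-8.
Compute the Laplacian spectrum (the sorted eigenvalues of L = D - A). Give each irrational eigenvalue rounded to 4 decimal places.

Reading degrees in the order [1, 2, 3, 4, 5, 6, 7, 8] gives [7, 7, 7, 7, 7, 7, 7, 7]; set D = diag(7, 7, 7, 7, 7, 7, 7, 7) and form L = D - A. L is symmetric positive semidefinite, so every eigenvalue is real and nonnegative.

[0, 8, 8, 8, 8, 8, 8, 8]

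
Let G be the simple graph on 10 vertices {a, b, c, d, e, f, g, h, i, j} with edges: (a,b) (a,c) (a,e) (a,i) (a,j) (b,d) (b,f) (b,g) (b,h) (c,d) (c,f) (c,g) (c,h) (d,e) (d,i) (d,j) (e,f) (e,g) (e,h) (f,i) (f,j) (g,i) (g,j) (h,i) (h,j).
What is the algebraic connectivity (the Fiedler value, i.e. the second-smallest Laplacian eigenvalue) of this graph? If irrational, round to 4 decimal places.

Reading degrees in the order [a, b, c, d, e, f, g, h, i, j] gives [5, 5, 5, 5, 5, 5, 5, 5, 5, 5]; set D = diag(5, 5, 5, 5, 5, 5, 5, 5, 5, 5) and form L = D - A. Computing the eigenvalues of L and sorting gives [0, 5, 5, 5, 5, 5, 5, 5, 5, 10]. The Fiedler value lambda_2 = 5 is strictly positive, so the graph is connected. There is one zero in the spectrum, matching the 1 component. By the matrix-tree theorem the graph has (1/10) * product of the nonzero eigenvalues = 390625 spanning trees.

5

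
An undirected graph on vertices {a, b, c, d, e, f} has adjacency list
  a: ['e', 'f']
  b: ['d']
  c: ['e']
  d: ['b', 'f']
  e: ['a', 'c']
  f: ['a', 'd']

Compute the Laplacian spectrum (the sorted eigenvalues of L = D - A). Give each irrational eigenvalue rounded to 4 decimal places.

[0, 0.2679, 1, 2, 3, 3.7321]

Reading degrees in the order [a, b, c, d, e, f] gives [2, 1, 1, 2, 2, 2]; set D = diag(2, 1, 1, 2, 2, 2) and form L = D - A. L is symmetric positive semidefinite, so every eigenvalue is real and nonnegative. The single zero eigenvalue shows the graph is connected. By the matrix-tree theorem the graph has (1/6) * product of the nonzero eigenvalues = 1 spanning tree.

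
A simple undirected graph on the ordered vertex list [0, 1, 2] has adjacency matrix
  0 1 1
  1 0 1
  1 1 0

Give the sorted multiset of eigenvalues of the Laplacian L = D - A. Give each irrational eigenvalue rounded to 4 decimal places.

With the vertex order [0, 1, 2], the degrees are [2, 2, 2], giving D = diag(2, 2, 2) and L = D - A. L is symmetric positive semidefinite, so every eigenvalue is real and nonnegative. The single zero eigenvalue shows the graph is connected. By the matrix-tree theorem the graph has (1/3) * product of the nonzero eigenvalues = 3 spanning trees. There is one zero in the spectrum, matching the 1 component.

[0, 3, 3]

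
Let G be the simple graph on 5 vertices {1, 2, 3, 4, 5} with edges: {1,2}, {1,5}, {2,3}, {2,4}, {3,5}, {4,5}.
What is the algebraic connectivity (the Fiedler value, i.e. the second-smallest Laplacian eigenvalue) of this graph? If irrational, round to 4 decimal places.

With the vertex order [1, 2, 3, 4, 5], the degrees are [2, 3, 2, 2, 3], giving D = diag(2, 3, 2, 2, 3) and L = D - A. The smallest Laplacian eigenvalue is always 0. The next one, lambda_2 = 2, measures how hard the graph is to disconnect: larger values mean better connectivity. There is one zero in the spectrum, matching the 1 component. By the matrix-tree theorem the graph has (1/5) * product of the nonzero eigenvalues = 12 spanning trees.

2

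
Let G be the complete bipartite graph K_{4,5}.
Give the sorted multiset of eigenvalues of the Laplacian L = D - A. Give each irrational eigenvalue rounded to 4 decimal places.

The graph has 9 vertices and degree multiset [5, 5, 5, 5, 4, 4, 4, 4, 4]; D is the diagonal matrix of degrees and L = D - A. L is symmetric positive semidefinite, so every eigenvalue is real and nonnegative. The single zero eigenvalue shows the graph is connected. By the matrix-tree theorem the graph has (1/9) * product of the nonzero eigenvalues = 32000 spanning trees.

[0, 4, 4, 4, 4, 5, 5, 5, 9]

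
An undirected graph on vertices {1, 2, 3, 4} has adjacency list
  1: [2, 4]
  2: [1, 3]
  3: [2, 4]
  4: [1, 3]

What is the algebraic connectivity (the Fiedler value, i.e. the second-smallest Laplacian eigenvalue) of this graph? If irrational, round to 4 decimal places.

Reading degrees in the order [1, 2, 3, 4] gives [2, 2, 2, 2]; set D = diag(2, 2, 2, 2) and form L = D - A. The sorted Laplacian eigenvalues are [0, 2, 2, 4]; the algebraic connectivity is the second entry, 2. The largest eigenvalue, 4, is at most the vertex count 4. The eigenvalues sum to 8, which equals trace(L) = 2|E|.

2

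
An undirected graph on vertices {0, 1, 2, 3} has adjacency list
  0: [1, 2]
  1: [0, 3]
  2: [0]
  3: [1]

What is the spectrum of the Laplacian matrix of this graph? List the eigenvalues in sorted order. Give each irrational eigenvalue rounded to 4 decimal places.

[0, 0.5858, 2, 3.4142]

With the vertex order [0, 1, 2, 3], the degrees are [2, 2, 1, 1], giving D = diag(2, 2, 1, 1) and L = D - A. Since every row of L sums to 0, the all-ones vector is in the kernel and 0 is an eigenvalue.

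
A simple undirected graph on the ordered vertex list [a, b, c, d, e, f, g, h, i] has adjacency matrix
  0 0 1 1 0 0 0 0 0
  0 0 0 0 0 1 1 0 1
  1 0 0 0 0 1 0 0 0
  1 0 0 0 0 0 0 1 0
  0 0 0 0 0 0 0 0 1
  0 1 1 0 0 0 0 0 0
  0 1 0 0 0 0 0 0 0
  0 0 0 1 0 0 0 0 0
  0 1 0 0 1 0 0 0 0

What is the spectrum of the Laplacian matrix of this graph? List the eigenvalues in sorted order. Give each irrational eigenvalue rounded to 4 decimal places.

[0, 0.1404, 0.5362, 0.7754, 1.5803, 2.2449, 2.7784, 3.5988, 4.3455]

Each diagonal entry of L is the vertex degree and each off-diagonal entry is -1 where an edge is present, 0 otherwise; in the order [a, b, c, d, e, f, g, h, i] the diagonal is [2, 3, 2, 2, 1, 2, 1, 1, 2]. Diagonalising L (or applying a numerical eigensolver to the 9x9 matrix) gives the spectrum above. The largest eigenvalue, 4.3455, is at most the vertex count 9.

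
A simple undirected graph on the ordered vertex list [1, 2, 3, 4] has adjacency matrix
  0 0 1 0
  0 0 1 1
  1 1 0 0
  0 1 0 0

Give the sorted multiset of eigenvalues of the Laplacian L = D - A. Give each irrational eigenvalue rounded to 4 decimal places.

Reading degrees in the order [1, 2, 3, 4] gives [1, 2, 2, 1]; set D = diag(1, 2, 2, 1) and form L = D - A. The multiplicity of 0 as a Laplacian eigenvalue equals the number of connected components. The single zero eigenvalue shows the graph is connected. The largest eigenvalue, 3.4142, is at most the vertex count 4.

[0, 0.5858, 2, 3.4142]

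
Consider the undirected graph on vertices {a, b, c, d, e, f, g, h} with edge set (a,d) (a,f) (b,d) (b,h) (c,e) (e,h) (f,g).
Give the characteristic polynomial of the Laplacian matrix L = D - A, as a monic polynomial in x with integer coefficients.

With the vertex order [a, b, c, d, e, f, g, h], the degrees are [2, 2, 1, 2, 2, 2, 1, 2], giving D = diag(2, 2, 1, 2, 2, 2, 1, 2) and L = D - A. L has integer entries, so p(x) = det(xI - L) has integer coefficients. Expanding the determinant yields x^8 - 14x^7 + 78x^6 - 220x^5 + 330x^4 - 252x^3 + 84x^2 - 8x. Since p(0) = det(-L) = 0, x divides p(x).

x^8 - 14x^7 + 78x^6 - 220x^5 + 330x^4 - 252x^3 + 84x^2 - 8x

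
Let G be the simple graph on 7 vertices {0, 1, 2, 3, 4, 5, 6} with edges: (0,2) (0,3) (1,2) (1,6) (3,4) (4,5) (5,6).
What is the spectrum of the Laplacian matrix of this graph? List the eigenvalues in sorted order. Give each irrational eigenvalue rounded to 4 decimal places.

Each diagonal entry of L is the vertex degree and each off-diagonal entry is -1 where an edge is present, 0 otherwise; in the order [0, 1, 2, 3, 4, 5, 6] the diagonal is [2, 2, 2, 2, 2, 2, 2]. Diagonalising L (or applying a numerical eigensolver to the 7x7 matrix) gives the spectrum above. The largest eigenvalue, 3.8019, is at most the vertex count 7.

[0, 0.7530, 0.7530, 2.4450, 2.4450, 3.8019, 3.8019]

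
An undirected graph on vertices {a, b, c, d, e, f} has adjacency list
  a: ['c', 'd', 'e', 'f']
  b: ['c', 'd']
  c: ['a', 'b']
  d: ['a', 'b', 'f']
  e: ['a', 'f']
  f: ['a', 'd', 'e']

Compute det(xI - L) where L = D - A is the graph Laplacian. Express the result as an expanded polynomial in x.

With the vertex order [a, b, c, d, e, f], the degrees are [4, 2, 2, 3, 2, 3], giving D = diag(4, 2, 2, 3, 2, 3) and L = D - A. Computing det(xI - L) by cofactor expansion (or equivalently via sum-over-permutations) gives x^6 - 16x^5 + 97x^4 - 276x^3 + 364x^2 - 174x. The coefficient of x^5 equals -trace(L) = -16, matching the sum of degrees. The largest eigenvalue, 5.2784, is at most the vertex count 6.

x^6 - 16x^5 + 97x^4 - 276x^3 + 364x^2 - 174x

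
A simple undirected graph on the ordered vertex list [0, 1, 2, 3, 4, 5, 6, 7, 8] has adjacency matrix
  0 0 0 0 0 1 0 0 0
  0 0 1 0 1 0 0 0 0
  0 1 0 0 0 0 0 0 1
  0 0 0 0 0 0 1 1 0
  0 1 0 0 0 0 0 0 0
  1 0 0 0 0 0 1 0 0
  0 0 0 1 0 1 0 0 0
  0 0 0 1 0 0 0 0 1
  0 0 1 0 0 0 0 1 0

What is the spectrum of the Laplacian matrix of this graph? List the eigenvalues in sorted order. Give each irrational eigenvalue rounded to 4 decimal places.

Each diagonal entry of L is the vertex degree and each off-diagonal entry is -1 where an edge is present, 0 otherwise; in the order [0, 1, 2, 3, 4, 5, 6, 7, 8] the diagonal is [1, 2, 2, 2, 1, 2, 2, 2, 2]. Diagonalising L (or applying a numerical eigensolver to the 9x9 matrix) gives the spectrum above. The single zero eigenvalue shows the graph is connected. The largest eigenvalue, 3.8794, is at most the vertex count 9. By the matrix-tree theorem the graph has (1/9) * product of the nonzero eigenvalues = 1 spanning tree.

[0, 0.1206, 0.4679, 1, 1.6527, 2.3473, 3, 3.5321, 3.8794]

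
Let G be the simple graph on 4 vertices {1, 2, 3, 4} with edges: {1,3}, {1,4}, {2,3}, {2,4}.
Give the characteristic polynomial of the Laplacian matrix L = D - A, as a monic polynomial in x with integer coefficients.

x^4 - 8x^3 + 20x^2 - 16x

With the vertex order [1, 2, 3, 4], the degrees are [2, 2, 2, 2], giving D = diag(2, 2, 2, 2) and L = D - A. Computing det(xI - L) by cofactor expansion (or equivalently via sum-over-permutations) gives x^4 - 8x^3 + 20x^2 - 16x. The constant term is 0 because L is singular (the all-ones vector lies in its kernel). The largest eigenvalue, 4, is at most the vertex count 4.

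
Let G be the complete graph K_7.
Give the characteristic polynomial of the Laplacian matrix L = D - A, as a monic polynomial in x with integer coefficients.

x^7 - 42x^6 + 735x^5 - 6860x^4 + 36015x^3 - 100842x^2 + 117649x

The graph has 7 vertices and degree multiset [6, 6, 6, 6, 6, 6, 6]; D is the diagonal matrix of degrees and L = D - A. Computing det(xI - L) by cofactor expansion (or equivalently via sum-over-permutations) gives x^7 - 42x^6 + 735x^5 - 6860x^4 + 36015x^3 - 100842x^2 + 117649x. The constant term is 0 because L is singular (the all-ones vector lies in its kernel). There is one zero in the spectrum, matching the 1 component. The largest eigenvalue, 7, is at most the vertex count 7.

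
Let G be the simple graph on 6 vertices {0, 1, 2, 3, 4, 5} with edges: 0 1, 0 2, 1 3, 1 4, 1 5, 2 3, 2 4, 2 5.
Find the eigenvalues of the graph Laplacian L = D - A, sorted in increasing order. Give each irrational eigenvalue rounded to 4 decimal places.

Each diagonal entry of L is the vertex degree and each off-diagonal entry is -1 where an edge is present, 0 otherwise; in the order [0, 1, 2, 3, 4, 5] the diagonal is [2, 4, 4, 2, 2, 2]. Since every row of L sums to 0, the all-ones vector is in the kernel and 0 is an eigenvalue. The eigenvalues sum to 16, which equals trace(L) = 2|E|. There is one zero in the spectrum, matching the 1 component.

[0, 2, 2, 2, 4, 6]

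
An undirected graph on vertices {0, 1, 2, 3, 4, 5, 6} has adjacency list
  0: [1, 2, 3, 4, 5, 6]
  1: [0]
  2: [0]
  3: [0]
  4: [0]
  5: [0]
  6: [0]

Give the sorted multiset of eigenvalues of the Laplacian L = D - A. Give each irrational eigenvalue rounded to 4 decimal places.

[0, 1, 1, 1, 1, 1, 7]

Each diagonal entry of L is the vertex degree and each off-diagonal entry is -1 where an edge is present, 0 otherwise; in the order [0, 1, 2, 3, 4, 5, 6] the diagonal is [6, 1, 1, 1, 1, 1, 1]. The multiplicity of 0 as a Laplacian eigenvalue equals the number of connected components.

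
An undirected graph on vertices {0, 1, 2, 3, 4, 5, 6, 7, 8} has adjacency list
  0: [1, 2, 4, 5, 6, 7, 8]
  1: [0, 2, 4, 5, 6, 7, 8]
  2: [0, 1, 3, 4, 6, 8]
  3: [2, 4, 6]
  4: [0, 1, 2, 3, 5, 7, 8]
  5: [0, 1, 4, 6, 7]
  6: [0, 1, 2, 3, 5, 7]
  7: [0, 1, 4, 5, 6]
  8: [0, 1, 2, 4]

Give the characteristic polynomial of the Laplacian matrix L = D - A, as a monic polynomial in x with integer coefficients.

x^9 - 50x^8 + 1078x^7 - 13070x^6 + 97295x^5 - 454426x^4 + 1297332x^3 - 2064312x^2 + 1397952x

Reading degrees in the order [0, 1, 2, 3, 4, 5, 6, 7, 8] gives [7, 7, 6, 3, 7, 5, 6, 5, 4]; set D = diag(7, 7, 6, 3, 7, 5, 6, 5, 4) and form L = D - A. L has integer entries, so p(x) = det(xI - L) has integer coefficients. Expanding the determinant yields x^9 - 50x^8 + 1078x^7 - 13070x^6 + 97295x^5 - 454426x^4 + 1297332x^3 - 2064312x^2 + 1397952x. The constant term is 0 because L is singular (the all-ones vector lies in its kernel).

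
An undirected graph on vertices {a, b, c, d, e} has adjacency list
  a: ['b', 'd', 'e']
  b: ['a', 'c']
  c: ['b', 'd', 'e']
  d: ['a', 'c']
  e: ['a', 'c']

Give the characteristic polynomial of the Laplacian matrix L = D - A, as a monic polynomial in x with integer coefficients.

x^5 - 12x^4 + 51x^3 - 92x^2 + 60x

Reading degrees in the order [a, b, c, d, e] gives [3, 2, 3, 2, 2]; set D = diag(3, 2, 3, 2, 2) and form L = D - A. L has integer entries, so p(x) = det(xI - L) has integer coefficients. Expanding the determinant yields x^5 - 12x^4 + 51x^3 - 92x^2 + 60x. The coefficient of x^4 equals -trace(L) = -12, matching the sum of degrees. There is one zero in the spectrum, matching the 1 component.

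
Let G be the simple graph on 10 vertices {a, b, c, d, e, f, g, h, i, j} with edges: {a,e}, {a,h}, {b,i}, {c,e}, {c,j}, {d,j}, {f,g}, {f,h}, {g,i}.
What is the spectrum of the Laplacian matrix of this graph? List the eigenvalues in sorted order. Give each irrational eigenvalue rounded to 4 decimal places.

[0, 0.0979, 0.3820, 0.8244, 1.3820, 2, 2.6180, 3.1756, 3.6180, 3.9021]

Each diagonal entry of L is the vertex degree and each off-diagonal entry is -1 where an edge is present, 0 otherwise; in the order [a, b, c, d, e, f, g, h, i, j] the diagonal is [2, 1, 2, 1, 2, 2, 2, 2, 2, 2]. L is symmetric positive semidefinite, so every eigenvalue is real and nonnegative. The single zero eigenvalue shows the graph is connected. The eigenvalues sum to 18, which equals trace(L) = 2|E|. There is one zero in the spectrum, matching the 1 component.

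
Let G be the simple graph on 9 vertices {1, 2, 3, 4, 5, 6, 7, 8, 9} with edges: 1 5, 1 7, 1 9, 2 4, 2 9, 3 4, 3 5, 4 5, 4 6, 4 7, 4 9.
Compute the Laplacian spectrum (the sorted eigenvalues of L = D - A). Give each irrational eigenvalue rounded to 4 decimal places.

[0, 0, 0.9559, 1.3820, 1.6002, 2.7286, 3.6180, 4.5430, 7.1723]

Each diagonal entry of L is the vertex degree and each off-diagonal entry is -1 where an edge is present, 0 otherwise; in the order [1, 2, 3, 4, 5, 6, 7, 8, 9] the diagonal is [3, 2, 2, 6, 3, 1, 2, 0, 3]. Diagonalising L (or applying a numerical eigensolver to the 9x9 matrix) gives the spectrum above. The 2 zero eigenvalues correspond to the 2 connected components. The largest eigenvalue, 7.1723, is at most the vertex count 9.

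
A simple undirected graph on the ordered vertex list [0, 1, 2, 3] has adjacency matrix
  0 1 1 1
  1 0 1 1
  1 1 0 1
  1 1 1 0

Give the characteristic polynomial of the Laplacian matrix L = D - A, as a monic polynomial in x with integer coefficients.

x^4 - 12x^3 + 48x^2 - 64x

Reading degrees in the order [0, 1, 2, 3] gives [3, 3, 3, 3]; set D = diag(3, 3, 3, 3) and form L = D - A. L has integer entries, so p(x) = det(xI - L) has integer coefficients. Expanding the determinant yields x^4 - 12x^3 + 48x^2 - 64x. The coefficient of x^3 equals -trace(L) = -12, matching the sum of degrees. By the matrix-tree theorem the graph has (1/4) * product of the nonzero eigenvalues = 16 spanning trees.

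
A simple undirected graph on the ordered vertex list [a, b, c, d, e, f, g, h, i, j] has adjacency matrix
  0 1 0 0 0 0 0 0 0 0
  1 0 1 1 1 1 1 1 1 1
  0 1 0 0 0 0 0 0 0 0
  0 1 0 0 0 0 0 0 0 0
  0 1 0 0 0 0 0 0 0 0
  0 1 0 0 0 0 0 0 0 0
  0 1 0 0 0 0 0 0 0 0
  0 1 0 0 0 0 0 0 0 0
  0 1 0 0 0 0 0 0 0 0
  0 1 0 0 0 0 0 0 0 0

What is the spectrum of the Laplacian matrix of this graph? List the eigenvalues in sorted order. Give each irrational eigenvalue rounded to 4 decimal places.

[0, 1, 1, 1, 1, 1, 1, 1, 1, 10]

Each diagonal entry of L is the vertex degree and each off-diagonal entry is -1 where an edge is present, 0 otherwise; in the order [a, b, c, d, e, f, g, h, i, j] the diagonal is [1, 9, 1, 1, 1, 1, 1, 1, 1, 1]. Since every row of L sums to 0, the all-ones vector is in the kernel and 0 is an eigenvalue. The eigenvalues sum to 18, which equals trace(L) = 2|E|.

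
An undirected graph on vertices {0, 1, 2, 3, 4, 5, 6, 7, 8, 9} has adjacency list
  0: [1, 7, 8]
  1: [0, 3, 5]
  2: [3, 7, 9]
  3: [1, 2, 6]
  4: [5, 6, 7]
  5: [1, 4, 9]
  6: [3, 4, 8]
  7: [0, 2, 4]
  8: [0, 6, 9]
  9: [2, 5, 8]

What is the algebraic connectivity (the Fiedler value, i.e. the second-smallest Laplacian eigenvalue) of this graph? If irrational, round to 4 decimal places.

2

Each diagonal entry of L is the vertex degree and each off-diagonal entry is -1 where an edge is present, 0 otherwise; in the order [0, 1, 2, 3, 4, 5, 6, 7, 8, 9] the diagonal is [3, 3, 3, 3, 3, 3, 3, 3, 3, 3]. The sorted Laplacian eigenvalues are [0, 2, 2, 2, 2, 2, 5, 5, 5, 5]; the algebraic connectivity is the second entry, 2. The largest eigenvalue, 5, is at most the vertex count 10. The eigenvalues sum to 30, which equals trace(L) = 2|E|.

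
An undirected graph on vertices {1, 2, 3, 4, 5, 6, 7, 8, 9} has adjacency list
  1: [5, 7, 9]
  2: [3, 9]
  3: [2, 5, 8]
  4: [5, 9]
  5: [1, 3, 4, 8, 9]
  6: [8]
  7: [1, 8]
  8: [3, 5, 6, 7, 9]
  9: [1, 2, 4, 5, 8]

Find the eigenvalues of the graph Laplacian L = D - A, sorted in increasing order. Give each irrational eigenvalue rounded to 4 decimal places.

With the vertex order [1, 2, 3, 4, 5, 6, 7, 8, 9], the degrees are [3, 2, 3, 2, 5, 1, 2, 5, 5], giving D = diag(3, 2, 3, 2, 5, 1, 2, 5, 5) and L = D - A. Diagonalising L (or applying a numerical eigensolver to the 9x9 matrix) gives the spectrum above. The largest eigenvalue, 6.8282, is at most the vertex count 9.

[0, 0.8670, 1.3584, 1.6572, 3, 3.1671, 4.8023, 6.3199, 6.8282]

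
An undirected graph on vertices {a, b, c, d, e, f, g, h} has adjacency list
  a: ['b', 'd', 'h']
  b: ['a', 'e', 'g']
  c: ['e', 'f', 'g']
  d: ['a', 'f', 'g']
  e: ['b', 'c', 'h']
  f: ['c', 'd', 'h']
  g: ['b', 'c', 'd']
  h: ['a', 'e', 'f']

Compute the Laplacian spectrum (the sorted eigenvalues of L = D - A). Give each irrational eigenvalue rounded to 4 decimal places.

Each diagonal entry of L is the vertex degree and each off-diagonal entry is -1 where an edge is present, 0 otherwise; in the order [a, b, c, d, e, f, g, h] the diagonal is [3, 3, 3, 3, 3, 3, 3, 3]. Diagonalising L (or applying a numerical eigensolver to the 8x8 matrix) gives the spectrum above. The single zero eigenvalue shows the graph is connected. There is one zero in the spectrum, matching the 1 component.

[0, 2, 2, 2, 4, 4, 4, 6]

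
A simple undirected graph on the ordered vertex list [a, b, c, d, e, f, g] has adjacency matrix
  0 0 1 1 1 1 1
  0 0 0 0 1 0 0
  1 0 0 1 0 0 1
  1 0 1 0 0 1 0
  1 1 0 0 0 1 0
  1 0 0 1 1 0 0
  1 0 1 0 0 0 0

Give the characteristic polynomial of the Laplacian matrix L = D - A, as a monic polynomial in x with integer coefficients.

With the vertex order [a, b, c, d, e, f, g], the degrees are [5, 1, 3, 3, 3, 3, 2], giving D = diag(5, 1, 3, 3, 3, 3, 2) and L = D - A. L has integer entries, so p(x) = det(xI - L) has integer coefficients. Expanding the determinant yields x^7 - 20x^6 + 157x^5 - 612x^4 + 1227x^3 - 1164x^2 + 385x. The coefficient of x^6 equals -trace(L) = -20, matching the sum of degrees. The eigenvalues sum to 20, which equals trace(L) = 2|E|. There is one zero in the spectrum, matching the 1 component.

x^7 - 20x^6 + 157x^5 - 612x^4 + 1227x^3 - 1164x^2 + 385x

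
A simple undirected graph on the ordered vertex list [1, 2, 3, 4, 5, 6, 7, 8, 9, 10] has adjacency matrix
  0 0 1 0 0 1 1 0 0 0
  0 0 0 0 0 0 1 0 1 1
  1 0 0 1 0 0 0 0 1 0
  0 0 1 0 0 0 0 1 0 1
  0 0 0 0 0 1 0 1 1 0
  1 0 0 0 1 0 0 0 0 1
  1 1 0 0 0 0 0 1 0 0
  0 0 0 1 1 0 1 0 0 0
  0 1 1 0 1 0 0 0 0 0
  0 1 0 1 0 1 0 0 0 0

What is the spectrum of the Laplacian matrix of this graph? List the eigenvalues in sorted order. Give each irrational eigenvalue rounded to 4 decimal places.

Reading degrees in the order [1, 2, 3, 4, 5, 6, 7, 8, 9, 10] gives [3, 3, 3, 3, 3, 3, 3, 3, 3, 3]; set D = diag(3, 3, 3, 3, 3, 3, 3, 3, 3, 3) and form L = D - A. L is symmetric positive semidefinite, so every eigenvalue is real and nonnegative. The single zero eigenvalue shows the graph is connected.

[0, 2, 2, 2, 2, 2, 5, 5, 5, 5]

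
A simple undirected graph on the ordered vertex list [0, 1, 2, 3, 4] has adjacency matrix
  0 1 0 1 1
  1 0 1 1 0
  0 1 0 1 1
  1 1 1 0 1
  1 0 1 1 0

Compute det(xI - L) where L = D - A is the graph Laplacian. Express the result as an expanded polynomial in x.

x^5 - 16x^4 + 94x^3 - 240x^2 + 225x

Reading degrees in the order [0, 1, 2, 3, 4] gives [3, 3, 3, 4, 3]; set D = diag(3, 3, 3, 4, 3) and form L = D - A. Computing det(xI - L) by cofactor expansion (or equivalently via sum-over-permutations) gives x^5 - 16x^4 + 94x^3 - 240x^2 + 225x. The constant term is 0 because L is singular (the all-ones vector lies in its kernel). The eigenvalues sum to 16, which equals trace(L) = 2|E|.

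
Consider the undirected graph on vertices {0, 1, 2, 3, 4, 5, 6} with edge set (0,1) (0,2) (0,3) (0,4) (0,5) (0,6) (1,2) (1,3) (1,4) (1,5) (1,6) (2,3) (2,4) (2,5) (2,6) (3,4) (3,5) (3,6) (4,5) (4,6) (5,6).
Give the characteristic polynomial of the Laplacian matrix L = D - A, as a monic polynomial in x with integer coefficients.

x^7 - 42x^6 + 735x^5 - 6860x^4 + 36015x^3 - 100842x^2 + 117649x

Reading degrees in the order [0, 1, 2, 3, 4, 5, 6] gives [6, 6, 6, 6, 6, 6, 6]; set D = diag(6, 6, 6, 6, 6, 6, 6) and form L = D - A. L has integer entries, so p(x) = det(xI - L) has integer coefficients. Expanding the determinant yields x^7 - 42x^6 + 735x^5 - 6860x^4 + 36015x^3 - 100842x^2 + 117649x. The constant term is 0 because L is singular (the all-ones vector lies in its kernel). By the matrix-tree theorem the graph has (1/7) * product of the nonzero eigenvalues = 16807 spanning trees. The largest eigenvalue, 7, is at most the vertex count 7.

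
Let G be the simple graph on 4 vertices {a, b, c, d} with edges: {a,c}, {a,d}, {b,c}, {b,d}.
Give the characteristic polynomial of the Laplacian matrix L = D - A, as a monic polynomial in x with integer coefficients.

x^4 - 8x^3 + 20x^2 - 16x

With the vertex order [a, b, c, d], the degrees are [2, 2, 2, 2], giving D = diag(2, 2, 2, 2) and L = D - A. Computing det(xI - L) by cofactor expansion (or equivalently via sum-over-permutations) gives x^4 - 8x^3 + 20x^2 - 16x. The constant term is 0 because L is singular (the all-ones vector lies in its kernel). There is one zero in the spectrum, matching the 1 component.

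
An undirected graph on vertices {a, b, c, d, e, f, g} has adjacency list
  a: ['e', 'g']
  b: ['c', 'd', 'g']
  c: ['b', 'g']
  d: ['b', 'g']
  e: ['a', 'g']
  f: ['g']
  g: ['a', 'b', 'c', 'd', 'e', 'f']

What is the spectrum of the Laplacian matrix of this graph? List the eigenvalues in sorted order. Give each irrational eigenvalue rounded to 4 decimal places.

[0, 1, 1, 2, 3, 4, 7]

Reading degrees in the order [a, b, c, d, e, f, g] gives [2, 3, 2, 2, 2, 1, 6]; set D = diag(2, 3, 2, 2, 2, 1, 6) and form L = D - A. L is symmetric positive semidefinite, so every eigenvalue is real and nonnegative. The single zero eigenvalue shows the graph is connected.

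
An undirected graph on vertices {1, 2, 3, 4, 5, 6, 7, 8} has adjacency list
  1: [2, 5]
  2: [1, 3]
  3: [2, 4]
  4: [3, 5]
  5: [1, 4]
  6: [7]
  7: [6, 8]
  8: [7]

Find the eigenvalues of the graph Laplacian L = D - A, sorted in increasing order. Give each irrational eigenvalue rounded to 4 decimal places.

With the vertex order [1, 2, 3, 4, 5, 6, 7, 8], the degrees are [2, 2, 2, 2, 2, 1, 2, 1], giving D = diag(2, 2, 2, 2, 2, 1, 2, 1) and L = D - A. Diagonalising L (or applying a numerical eigensolver to the 8x8 matrix) gives the spectrum above. The 2 zero eigenvalues correspond to the 2 connected components. There are 2 zeros in the spectrum, matching the 2 components. The eigenvalues sum to 14, which equals trace(L) = 2|E|.

[0, 0, 1, 1.3820, 1.3820, 3, 3.6180, 3.6180]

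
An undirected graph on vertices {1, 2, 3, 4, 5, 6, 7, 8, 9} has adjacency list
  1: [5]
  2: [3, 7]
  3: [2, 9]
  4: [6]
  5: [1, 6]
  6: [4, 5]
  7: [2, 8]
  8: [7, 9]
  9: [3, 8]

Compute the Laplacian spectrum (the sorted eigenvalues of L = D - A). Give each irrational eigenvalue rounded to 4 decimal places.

[0, 0, 0.5858, 1.3820, 1.3820, 2, 3.4142, 3.6180, 3.6180]

Each diagonal entry of L is the vertex degree and each off-diagonal entry is -1 where an edge is present, 0 otherwise; in the order [1, 2, 3, 4, 5, 6, 7, 8, 9] the diagonal is [1, 2, 2, 1, 2, 2, 2, 2, 2]. L is symmetric positive semidefinite, so every eigenvalue is real and nonnegative. The 2 zero eigenvalues correspond to the 2 connected components.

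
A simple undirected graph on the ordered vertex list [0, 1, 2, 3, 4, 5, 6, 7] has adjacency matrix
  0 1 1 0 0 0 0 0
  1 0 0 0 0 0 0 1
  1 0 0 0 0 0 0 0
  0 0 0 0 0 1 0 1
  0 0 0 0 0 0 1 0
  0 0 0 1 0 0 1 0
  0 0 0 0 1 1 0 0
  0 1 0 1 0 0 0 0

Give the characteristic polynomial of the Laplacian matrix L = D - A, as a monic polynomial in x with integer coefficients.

With the vertex order [0, 1, 2, 3, 4, 5, 6, 7], the degrees are [2, 2, 1, 2, 1, 2, 2, 2], giving D = diag(2, 2, 1, 2, 1, 2, 2, 2) and L = D - A. Computing det(xI - L) by cofactor expansion (or equivalently via sum-over-permutations) gives x^8 - 14x^7 + 78x^6 - 220x^5 + 330x^4 - 252x^3 + 84x^2 - 8x. The constant term is 0 because L is singular (the all-ones vector lies in its kernel). By the matrix-tree theorem the graph has (1/8) * product of the nonzero eigenvalues = 1 spanning tree. There is one zero in the spectrum, matching the 1 component.

x^8 - 14x^7 + 78x^6 - 220x^5 + 330x^4 - 252x^3 + 84x^2 - 8x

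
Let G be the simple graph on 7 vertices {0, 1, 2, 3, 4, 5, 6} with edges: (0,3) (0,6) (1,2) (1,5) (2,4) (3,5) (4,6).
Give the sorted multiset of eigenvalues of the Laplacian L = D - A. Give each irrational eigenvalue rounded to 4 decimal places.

Reading degrees in the order [0, 1, 2, 3, 4, 5, 6] gives [2, 2, 2, 2, 2, 2, 2]; set D = diag(2, 2, 2, 2, 2, 2, 2) and form L = D - A. The multiplicity of 0 as a Laplacian eigenvalue equals the number of connected components. The single zero eigenvalue shows the graph is connected. The eigenvalues sum to 14, which equals trace(L) = 2|E|. The largest eigenvalue, 3.8019, is at most the vertex count 7.

[0, 0.7530, 0.7530, 2.4450, 2.4450, 3.8019, 3.8019]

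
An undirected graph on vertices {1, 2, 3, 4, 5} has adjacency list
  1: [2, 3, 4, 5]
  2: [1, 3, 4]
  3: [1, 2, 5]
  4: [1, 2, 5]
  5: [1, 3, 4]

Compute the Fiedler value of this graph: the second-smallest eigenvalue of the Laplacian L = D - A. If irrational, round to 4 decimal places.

With the vertex order [1, 2, 3, 4, 5], the degrees are [4, 3, 3, 3, 3], giving D = diag(4, 3, 3, 3, 3) and L = D - A. The smallest Laplacian eigenvalue is always 0. The next one, lambda_2 = 3, measures how hard the graph is to disconnect: larger values mean better connectivity.

3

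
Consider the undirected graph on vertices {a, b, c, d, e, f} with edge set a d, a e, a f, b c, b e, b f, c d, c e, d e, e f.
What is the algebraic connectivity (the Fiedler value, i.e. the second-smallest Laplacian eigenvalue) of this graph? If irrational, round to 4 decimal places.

Reading degrees in the order [a, b, c, d, e, f] gives [3, 3, 3, 3, 5, 3]; set D = diag(3, 3, 3, 3, 5, 3) and form L = D - A. The sorted Laplacian eigenvalues are [0, 2.3820, 2.3820, 4.6180, 4.6180, 6]; the algebraic connectivity is the second entry, 2.3820.

2.3820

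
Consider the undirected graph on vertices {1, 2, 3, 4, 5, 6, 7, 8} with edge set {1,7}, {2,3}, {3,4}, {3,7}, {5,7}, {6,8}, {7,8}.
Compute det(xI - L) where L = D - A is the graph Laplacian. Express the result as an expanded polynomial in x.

With the vertex order [1, 2, 3, 4, 5, 6, 7, 8], the degrees are [1, 1, 3, 1, 1, 1, 4, 2], giving D = diag(1, 1, 3, 1, 1, 1, 4, 2) and L = D - A. Computing det(xI - L) by cofactor expansion (or equivalently via sum-over-permutations) gives x^8 - 14x^7 + 74x^6 - 190x^5 + 255x^4 - 180x^3 + 62x^2 - 8x. Since p(0) = det(-L) = 0, x divides p(x). The eigenvalues sum to 14, which equals trace(L) = 2|E|.

x^8 - 14x^7 + 74x^6 - 190x^5 + 255x^4 - 180x^3 + 62x^2 - 8x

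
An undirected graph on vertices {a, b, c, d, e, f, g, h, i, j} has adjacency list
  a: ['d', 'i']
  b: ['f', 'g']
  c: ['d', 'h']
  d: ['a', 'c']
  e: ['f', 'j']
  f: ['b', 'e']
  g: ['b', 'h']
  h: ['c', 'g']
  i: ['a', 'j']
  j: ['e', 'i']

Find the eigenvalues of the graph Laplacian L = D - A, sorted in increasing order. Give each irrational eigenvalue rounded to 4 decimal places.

Reading degrees in the order [a, b, c, d, e, f, g, h, i, j] gives [2, 2, 2, 2, 2, 2, 2, 2, 2, 2]; set D = diag(2, 2, 2, 2, 2, 2, 2, 2, 2, 2) and form L = D - A. Since every row of L sums to 0, the all-ones vector is in the kernel and 0 is an eigenvalue. The single zero eigenvalue shows the graph is connected. There is one zero in the spectrum, matching the 1 component.

[0, 0.3820, 0.3820, 1.3820, 1.3820, 2.6180, 2.6180, 3.6180, 3.6180, 4]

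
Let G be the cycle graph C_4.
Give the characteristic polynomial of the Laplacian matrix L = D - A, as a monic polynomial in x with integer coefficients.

The graph has 4 vertices and degree multiset [2, 2, 2, 2]; D is the diagonal matrix of degrees and L = D - A. The eigenvalues of L are [0, 2, 2, 4]; the characteristic polynomial is the product of (x - lambda_i), which multiplies out to x^4 - 8x^3 + 20x^2 - 16x. The constant term is 0 because L is singular (the all-ones vector lies in its kernel). By the matrix-tree theorem the graph has (1/4) * product of the nonzero eigenvalues = 4 spanning trees.

x^4 - 8x^3 + 20x^2 - 16x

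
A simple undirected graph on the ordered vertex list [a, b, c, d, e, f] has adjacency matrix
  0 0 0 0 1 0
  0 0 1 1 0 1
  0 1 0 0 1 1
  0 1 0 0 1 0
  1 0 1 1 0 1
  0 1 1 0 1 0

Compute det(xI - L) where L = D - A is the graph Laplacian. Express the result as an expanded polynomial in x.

Reading degrees in the order [a, b, c, d, e, f] gives [1, 3, 3, 2, 4, 3]; set D = diag(1, 3, 3, 2, 4, 3) and form L = D - A. L has integer entries, so p(x) = det(xI - L) has integer coefficients. Expanding the determinant yields x^6 - 16x^5 + 96x^4 - 266x^3 + 332x^2 - 144x. The coefficient of x^5 equals -trace(L) = -16, matching the sum of degrees. The largest eigenvalue, 5.5141, is at most the vertex count 6. The eigenvalues sum to 16, which equals trace(L) = 2|E|.

x^6 - 16x^5 + 96x^4 - 266x^3 + 332x^2 - 144x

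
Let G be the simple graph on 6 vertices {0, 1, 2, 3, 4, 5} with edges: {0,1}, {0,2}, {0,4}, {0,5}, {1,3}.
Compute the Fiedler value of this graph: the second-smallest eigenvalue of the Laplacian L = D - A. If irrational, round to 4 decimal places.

Reading degrees in the order [0, 1, 2, 3, 4, 5] gives [4, 2, 1, 1, 1, 1]; set D = diag(4, 2, 1, 1, 1, 1) and form L = D - A. The sorted Laplacian eigenvalues are [0, 0.4859, 1, 1, 2.4280, 5.0861]; the algebraic connectivity is the second entry, 0.4859. The largest eigenvalue, 5.0861, is at most the vertex count 6.

0.4859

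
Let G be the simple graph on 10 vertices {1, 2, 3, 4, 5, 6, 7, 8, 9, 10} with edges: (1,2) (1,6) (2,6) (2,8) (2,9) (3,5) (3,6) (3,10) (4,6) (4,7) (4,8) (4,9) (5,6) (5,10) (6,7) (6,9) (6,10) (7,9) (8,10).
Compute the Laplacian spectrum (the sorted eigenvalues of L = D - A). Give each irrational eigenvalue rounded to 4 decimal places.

[0, 1.2851, 1.7205, 2.4256, 3.9328, 4, 4.6225, 5, 5.9305, 9.0829]

With the vertex order [1, 2, 3, 4, 5, 6, 7, 8, 9, 10], the degrees are [2, 4, 3, 4, 3, 8, 3, 3, 4, 4], giving D = diag(2, 4, 3, 4, 3, 8, 3, 3, 4, 4) and L = D - A. Diagonalising L (or applying a numerical eigensolver to the 10x10 matrix) gives the spectrum above. The single zero eigenvalue shows the graph is connected. By the matrix-tree theorem the graph has (1/10) * product of the nonzero eigenvalues = 10504 spanning trees.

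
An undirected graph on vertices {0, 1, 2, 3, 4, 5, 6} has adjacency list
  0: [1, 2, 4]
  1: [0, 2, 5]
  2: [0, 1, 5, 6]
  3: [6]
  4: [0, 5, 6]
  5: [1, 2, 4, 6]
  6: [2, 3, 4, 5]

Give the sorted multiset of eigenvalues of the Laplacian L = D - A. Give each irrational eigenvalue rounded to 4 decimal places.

Each diagonal entry of L is the vertex degree and each off-diagonal entry is -1 where an edge is present, 0 otherwise; in the order [0, 1, 2, 3, 4, 5, 6] the diagonal is [3, 3, 4, 1, 3, 4, 4]. L is symmetric positive semidefinite, so every eigenvalue is real and nonnegative. The eigenvalues sum to 22, which equals trace(L) = 2|E|.

[0, 0.8482, 2.5858, 3.1374, 4.2031, 5.4142, 5.8113]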